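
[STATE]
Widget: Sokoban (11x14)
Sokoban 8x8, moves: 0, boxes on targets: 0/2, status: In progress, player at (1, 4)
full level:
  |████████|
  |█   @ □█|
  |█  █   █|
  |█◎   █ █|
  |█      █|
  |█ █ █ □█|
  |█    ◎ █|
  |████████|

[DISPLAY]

████████   
█   @ □█   
█  █   █   
█◎   █ █   
█      █   
█ █ █ □█   
█    ◎ █   
████████   
Moves: 0  0
           
           
           
           
           


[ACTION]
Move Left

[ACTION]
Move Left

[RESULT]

████████   
█ @   □█   
█  █   █   
█◎   █ █   
█      █   
█ █ █ □█   
█    ◎ █   
████████   
Moves: 2  0
           
           
           
           
           


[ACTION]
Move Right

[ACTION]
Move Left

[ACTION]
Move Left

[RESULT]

████████   
█@    □█   
█  █   █   
█◎   █ █   
█      █   
█ █ █ □█   
█    ◎ █   
████████   
Moves: 5  0
           
           
           
           
           


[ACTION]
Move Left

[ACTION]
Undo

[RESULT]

████████   
█ @   □█   
█  █   █   
█◎   █ █   
█      █   
█ █ █ □█   
█    ◎ █   
████████   
Moves: 4  0
           
           
           
           
           


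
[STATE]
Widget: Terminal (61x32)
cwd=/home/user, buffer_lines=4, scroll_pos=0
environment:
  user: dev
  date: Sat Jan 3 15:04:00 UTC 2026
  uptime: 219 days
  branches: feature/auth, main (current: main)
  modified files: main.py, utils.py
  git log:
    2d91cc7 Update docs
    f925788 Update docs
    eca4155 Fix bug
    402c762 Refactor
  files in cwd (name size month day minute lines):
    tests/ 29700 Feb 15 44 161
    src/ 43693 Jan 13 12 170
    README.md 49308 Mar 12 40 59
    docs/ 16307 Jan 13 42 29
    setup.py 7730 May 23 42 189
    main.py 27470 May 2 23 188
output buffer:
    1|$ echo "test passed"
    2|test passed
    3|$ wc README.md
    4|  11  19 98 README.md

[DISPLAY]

$ echo "test passed"                                         
test passed                                                  
$ wc README.md                                               
  11  19 98 README.md                                        
$ █                                                          
                                                             
                                                             
                                                             
                                                             
                                                             
                                                             
                                                             
                                                             
                                                             
                                                             
                                                             
                                                             
                                                             
                                                             
                                                             
                                                             
                                                             
                                                             
                                                             
                                                             
                                                             
                                                             
                                                             
                                                             
                                                             
                                                             
                                                             


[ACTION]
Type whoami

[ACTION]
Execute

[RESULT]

$ echo "test passed"                                         
test passed                                                  
$ wc README.md                                               
  11  19 98 README.md                                        
$ whoami                                                     
dev                                                          
$ █                                                          
                                                             
                                                             
                                                             
                                                             
                                                             
                                                             
                                                             
                                                             
                                                             
                                                             
                                                             
                                                             
                                                             
                                                             
                                                             
                                                             
                                                             
                                                             
                                                             
                                                             
                                                             
                                                             
                                                             
                                                             
                                                             


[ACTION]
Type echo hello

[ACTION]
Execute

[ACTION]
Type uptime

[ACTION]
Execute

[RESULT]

$ echo "test passed"                                         
test passed                                                  
$ wc README.md                                               
  11  19 98 README.md                                        
$ whoami                                                     
dev                                                          
$ echo hello                                                 
hello                                                        
$ uptime                                                     
 10:00  up 219 days                                          
$ █                                                          
                                                             
                                                             
                                                             
                                                             
                                                             
                                                             
                                                             
                                                             
                                                             
                                                             
                                                             
                                                             
                                                             
                                                             
                                                             
                                                             
                                                             
                                                             
                                                             
                                                             
                                                             


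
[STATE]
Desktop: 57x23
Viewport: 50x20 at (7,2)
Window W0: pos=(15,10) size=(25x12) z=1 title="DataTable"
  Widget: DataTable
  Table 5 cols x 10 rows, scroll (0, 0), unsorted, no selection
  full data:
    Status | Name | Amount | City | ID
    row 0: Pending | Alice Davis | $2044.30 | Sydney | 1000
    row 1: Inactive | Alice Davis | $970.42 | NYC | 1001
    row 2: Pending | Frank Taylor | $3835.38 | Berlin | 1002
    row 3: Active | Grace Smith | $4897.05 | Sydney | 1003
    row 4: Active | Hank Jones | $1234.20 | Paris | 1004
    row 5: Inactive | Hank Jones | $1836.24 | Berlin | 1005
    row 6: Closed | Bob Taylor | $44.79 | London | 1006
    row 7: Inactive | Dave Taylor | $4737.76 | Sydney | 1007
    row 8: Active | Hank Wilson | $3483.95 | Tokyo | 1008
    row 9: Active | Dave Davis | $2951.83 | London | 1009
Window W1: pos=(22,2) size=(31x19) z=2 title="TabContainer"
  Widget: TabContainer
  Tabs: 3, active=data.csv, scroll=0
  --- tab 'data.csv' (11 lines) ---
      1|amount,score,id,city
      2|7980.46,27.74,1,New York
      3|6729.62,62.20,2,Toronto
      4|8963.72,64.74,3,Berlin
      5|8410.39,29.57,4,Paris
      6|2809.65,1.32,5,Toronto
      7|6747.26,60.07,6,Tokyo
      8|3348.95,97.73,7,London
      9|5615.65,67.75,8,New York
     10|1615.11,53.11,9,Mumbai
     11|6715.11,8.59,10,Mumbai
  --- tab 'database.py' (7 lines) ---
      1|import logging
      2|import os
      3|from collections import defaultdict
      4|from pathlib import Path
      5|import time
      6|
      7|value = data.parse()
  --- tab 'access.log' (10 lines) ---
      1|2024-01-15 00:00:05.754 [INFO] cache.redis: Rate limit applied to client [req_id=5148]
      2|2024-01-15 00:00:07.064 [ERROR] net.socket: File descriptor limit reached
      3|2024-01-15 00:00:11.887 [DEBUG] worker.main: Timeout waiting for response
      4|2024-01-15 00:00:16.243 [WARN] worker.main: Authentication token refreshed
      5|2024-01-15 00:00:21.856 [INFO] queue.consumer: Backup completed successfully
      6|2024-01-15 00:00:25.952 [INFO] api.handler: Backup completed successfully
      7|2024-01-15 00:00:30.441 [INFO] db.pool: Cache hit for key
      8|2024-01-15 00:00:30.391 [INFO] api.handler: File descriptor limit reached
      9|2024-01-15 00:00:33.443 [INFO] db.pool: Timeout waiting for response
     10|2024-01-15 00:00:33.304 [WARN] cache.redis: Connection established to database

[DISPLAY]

               ┏━━━━━━━━━━━━━━━━━━━━━━━━━━━━━┓    
               ┃ TabContainer                ┃    
               ┠─────────────────────────────┨    
               ┃[data.csv]│ database.py │ acc┃    
               ┃─────────────────────────────┃    
               ┃amount,score,id,city         ┃    
               ┃7980.46,27.74,1,New York     ┃    
               ┃6729.62,62.20,2,Toronto      ┃    
        ┏━━━━━━┃8963.72,64.74,3,Berlin       ┃    
        ┃ DataT┃8410.39,29.57,4,Paris        ┃    
        ┠──────┃2809.65,1.32,5,Toronto       ┃    
        ┃Status┃6747.26,60.07,6,Tokyo        ┃    
        ┃──────┃3348.95,97.73,7,London       ┃    
        ┃Pendin┃5615.65,67.75,8,New York     ┃    
        ┃Inacti┃1615.11,53.11,9,Mumbai       ┃    
        ┃Pendin┃6715.11,8.59,10,Mumbai       ┃    
        ┃Active┃                             ┃    
        ┃Active┃                             ┃    
        ┃Inacti┗━━━━━━━━━━━━━━━━━━━━━━━━━━━━━┛    
        ┗━━━━━━━━━━━━━━━━━━━━━━━┛                 


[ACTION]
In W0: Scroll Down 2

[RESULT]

               ┏━━━━━━━━━━━━━━━━━━━━━━━━━━━━━┓    
               ┃ TabContainer                ┃    
               ┠─────────────────────────────┨    
               ┃[data.csv]│ database.py │ acc┃    
               ┃─────────────────────────────┃    
               ┃amount,score,id,city         ┃    
               ┃7980.46,27.74,1,New York     ┃    
               ┃6729.62,62.20,2,Toronto      ┃    
        ┏━━━━━━┃8963.72,64.74,3,Berlin       ┃    
        ┃ DataT┃8410.39,29.57,4,Paris        ┃    
        ┠──────┃2809.65,1.32,5,Toronto       ┃    
        ┃Status┃6747.26,60.07,6,Tokyo        ┃    
        ┃──────┃3348.95,97.73,7,London       ┃    
        ┃Pendin┃5615.65,67.75,8,New York     ┃    
        ┃Active┃1615.11,53.11,9,Mumbai       ┃    
        ┃Active┃6715.11,8.59,10,Mumbai       ┃    
        ┃Inacti┃                             ┃    
        ┃Closed┃                             ┃    
        ┃Inacti┗━━━━━━━━━━━━━━━━━━━━━━━━━━━━━┛    
        ┗━━━━━━━━━━━━━━━━━━━━━━━┛                 


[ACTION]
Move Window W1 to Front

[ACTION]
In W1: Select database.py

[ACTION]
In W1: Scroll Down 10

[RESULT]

               ┏━━━━━━━━━━━━━━━━━━━━━━━━━━━━━┓    
               ┃ TabContainer                ┃    
               ┠─────────────────────────────┨    
               ┃ data.csv │[database.py]│ acc┃    
               ┃─────────────────────────────┃    
               ┃value = data.parse()         ┃    
               ┃                             ┃    
               ┃                             ┃    
        ┏━━━━━━┃                             ┃    
        ┃ DataT┃                             ┃    
        ┠──────┃                             ┃    
        ┃Status┃                             ┃    
        ┃──────┃                             ┃    
        ┃Pendin┃                             ┃    
        ┃Active┃                             ┃    
        ┃Active┃                             ┃    
        ┃Inacti┃                             ┃    
        ┃Closed┃                             ┃    
        ┃Inacti┗━━━━━━━━━━━━━━━━━━━━━━━━━━━━━┛    
        ┗━━━━━━━━━━━━━━━━━━━━━━━┛                 


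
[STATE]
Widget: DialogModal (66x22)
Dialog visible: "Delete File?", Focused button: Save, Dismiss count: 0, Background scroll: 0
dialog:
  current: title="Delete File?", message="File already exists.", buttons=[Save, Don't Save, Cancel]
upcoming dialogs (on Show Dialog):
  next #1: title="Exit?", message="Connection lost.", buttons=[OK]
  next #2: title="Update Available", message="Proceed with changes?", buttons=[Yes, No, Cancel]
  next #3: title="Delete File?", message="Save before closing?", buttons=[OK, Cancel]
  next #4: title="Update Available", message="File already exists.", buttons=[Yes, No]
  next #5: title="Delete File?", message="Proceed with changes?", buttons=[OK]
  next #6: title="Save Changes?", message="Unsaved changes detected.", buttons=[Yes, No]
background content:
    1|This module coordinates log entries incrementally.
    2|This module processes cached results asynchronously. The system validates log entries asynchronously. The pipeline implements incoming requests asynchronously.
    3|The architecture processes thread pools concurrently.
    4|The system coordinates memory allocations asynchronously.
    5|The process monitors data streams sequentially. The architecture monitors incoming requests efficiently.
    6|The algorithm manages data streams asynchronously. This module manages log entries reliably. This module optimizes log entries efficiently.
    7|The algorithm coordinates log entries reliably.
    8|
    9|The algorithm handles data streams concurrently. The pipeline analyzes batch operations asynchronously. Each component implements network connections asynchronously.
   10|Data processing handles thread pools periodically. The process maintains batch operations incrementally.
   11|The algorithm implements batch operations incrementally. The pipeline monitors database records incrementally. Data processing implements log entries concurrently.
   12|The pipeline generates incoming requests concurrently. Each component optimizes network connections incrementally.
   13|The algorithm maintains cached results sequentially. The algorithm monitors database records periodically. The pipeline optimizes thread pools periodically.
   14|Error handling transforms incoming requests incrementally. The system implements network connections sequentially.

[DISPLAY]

This module coordinates log entries incrementally.                
This module processes cached results asynchronously. The system va
The architecture processes thread pools concurrently.             
The system coordinates memory allocations asynchronously.         
The process monitors data streams sequentially. The architecture m
The algorithm manages data streams asynchronously. This module man
The algorithm coordinates log entries reliably.                   
                                                                  
The algorithm han┌──────────────────────────────┐The pipeline anal
Data processing h│         Delete File?         │. The process mai
The algorithm imp│     File already exists.     │ntally. The pipel
The pipeline gene│ [Save]  Don't Save   Cancel  │ntly. Each compon
The algorithm mai└──────────────────────────────┘ly. The algorithm
Error handling transforms incoming requests incrementally. The sys
                                                                  
                                                                  
                                                                  
                                                                  
                                                                  
                                                                  
                                                                  
                                                                  


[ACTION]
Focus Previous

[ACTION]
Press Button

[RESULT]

This module coordinates log entries incrementally.                
This module processes cached results asynchronously. The system va
The architecture processes thread pools concurrently.             
The system coordinates memory allocations asynchronously.         
The process monitors data streams sequentially. The architecture m
The algorithm manages data streams asynchronously. This module man
The algorithm coordinates log entries reliably.                   
                                                                  
The algorithm handles data streams concurrently. The pipeline anal
Data processing handles thread pools periodically. The process mai
The algorithm implements batch operations incrementally. The pipel
The pipeline generates incoming requests concurrently. Each compon
The algorithm maintains cached results sequentially. The algorithm
Error handling transforms incoming requests incrementally. The sys
                                                                  
                                                                  
                                                                  
                                                                  
                                                                  
                                                                  
                                                                  
                                                                  


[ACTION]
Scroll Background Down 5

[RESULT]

The algorithm manages data streams asynchronously. This module man
The algorithm coordinates log entries reliably.                   
                                                                  
The algorithm handles data streams concurrently. The pipeline anal
Data processing handles thread pools periodically. The process mai
The algorithm implements batch operations incrementally. The pipel
The pipeline generates incoming requests concurrently. Each compon
The algorithm maintains cached results sequentially. The algorithm
Error handling transforms incoming requests incrementally. The sys
                                                                  
                                                                  
                                                                  
                                                                  
                                                                  
                                                                  
                                                                  
                                                                  
                                                                  
                                                                  
                                                                  
                                                                  
                                                                  


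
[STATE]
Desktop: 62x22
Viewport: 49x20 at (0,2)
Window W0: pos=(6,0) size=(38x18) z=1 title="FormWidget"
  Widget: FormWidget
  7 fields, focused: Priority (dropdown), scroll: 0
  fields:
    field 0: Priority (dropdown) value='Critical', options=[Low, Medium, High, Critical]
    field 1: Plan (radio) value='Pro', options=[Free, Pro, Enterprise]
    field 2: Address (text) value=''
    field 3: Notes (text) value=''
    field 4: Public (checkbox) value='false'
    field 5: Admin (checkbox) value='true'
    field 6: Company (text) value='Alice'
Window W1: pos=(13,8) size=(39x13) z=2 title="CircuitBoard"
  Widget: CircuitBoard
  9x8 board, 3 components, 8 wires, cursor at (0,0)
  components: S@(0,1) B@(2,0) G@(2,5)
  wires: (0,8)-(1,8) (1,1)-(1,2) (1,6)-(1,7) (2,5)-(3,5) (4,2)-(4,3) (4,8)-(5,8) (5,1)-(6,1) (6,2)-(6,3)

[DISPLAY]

      ┠────────────────────────────────────┨     
      ┃> Priority:   [Critical           ▼]┃     
      ┃  Plan:       ( ) Free  (●) Pro  ( )┃     
      ┃  Address:    [                    ]┃     
      ┃  Notes:      [                    ]┃     
      ┃  Public:     [ ]                   ┃     
      ┃  Admi┏━━━━━━━━━━━━━━━━━━━━━━━━━━━━━━━━━━━
      ┃  Comp┃ CircuitBoard                      
      ┃      ┠───────────────────────────────────
      ┃      ┃   0 1 2 3 4 5 6 7 8               
      ┃      ┃0  [.]  S                          
      ┃      ┃                                   
      ┃      ┃1       · ─ ·               · ─ ·  
      ┃      ┃                                   
      ┃      ┃2   B                   G          
      ┗━━━━━━┃                        │          
             ┃3                       ·          
             ┃                                   
             ┗━━━━━━━━━━━━━━━━━━━━━━━━━━━━━━━━━━━
                                                 


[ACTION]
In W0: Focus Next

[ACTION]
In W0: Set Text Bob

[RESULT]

      ┠────────────────────────────────────┨     
      ┃  Priority:   [Critical           ▼]┃     
      ┃> Plan:       ( ) Free  (●) Pro  ( )┃     
      ┃  Address:    [                    ]┃     
      ┃  Notes:      [                    ]┃     
      ┃  Public:     [ ]                   ┃     
      ┃  Admi┏━━━━━━━━━━━━━━━━━━━━━━━━━━━━━━━━━━━
      ┃  Comp┃ CircuitBoard                      
      ┃      ┠───────────────────────────────────
      ┃      ┃   0 1 2 3 4 5 6 7 8               
      ┃      ┃0  [.]  S                          
      ┃      ┃                                   
      ┃      ┃1       · ─ ·               · ─ ·  
      ┃      ┃                                   
      ┃      ┃2   B                   G          
      ┗━━━━━━┃                        │          
             ┃3                       ·          
             ┃                                   
             ┗━━━━━━━━━━━━━━━━━━━━━━━━━━━━━━━━━━━
                                                 


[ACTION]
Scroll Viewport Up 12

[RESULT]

      ┏━━━━━━━━━━━━━━━━━━━━━━━━━━━━━━━━━━━━┓     
      ┃ FormWidget                         ┃     
      ┠────────────────────────────────────┨     
      ┃  Priority:   [Critical           ▼]┃     
      ┃> Plan:       ( ) Free  (●) Pro  ( )┃     
      ┃  Address:    [                    ]┃     
      ┃  Notes:      [                    ]┃     
      ┃  Public:     [ ]                   ┃     
      ┃  Admi┏━━━━━━━━━━━━━━━━━━━━━━━━━━━━━━━━━━━
      ┃  Comp┃ CircuitBoard                      
      ┃      ┠───────────────────────────────────
      ┃      ┃   0 1 2 3 4 5 6 7 8               
      ┃      ┃0  [.]  S                          
      ┃      ┃                                   
      ┃      ┃1       · ─ ·               · ─ ·  
      ┃      ┃                                   
      ┃      ┃2   B                   G          
      ┗━━━━━━┃                        │          
             ┃3                       ·          
             ┃                                   


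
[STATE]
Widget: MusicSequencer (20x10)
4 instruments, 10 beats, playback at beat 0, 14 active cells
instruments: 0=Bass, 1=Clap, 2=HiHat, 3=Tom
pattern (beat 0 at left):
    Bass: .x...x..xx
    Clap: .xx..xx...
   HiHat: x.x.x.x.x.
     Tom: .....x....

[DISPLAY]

      ▼123456789    
  Bass·█···█··██    
  Clap·██··██···    
 HiHat█·█·█·█·█·    
   Tom·····█····    
                    
                    
                    
                    
                    


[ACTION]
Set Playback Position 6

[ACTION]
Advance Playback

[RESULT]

      0123456▼89    
  Bass·█···█··██    
  Clap·██··██···    
 HiHat█·█·█·█·█·    
   Tom·····█····    
                    
                    
                    
                    
                    


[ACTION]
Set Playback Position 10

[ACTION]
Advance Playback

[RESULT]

      0▼23456789    
  Bass·█···█··██    
  Clap·██··██···    
 HiHat█·█·█·█·█·    
   Tom·····█····    
                    
                    
                    
                    
                    


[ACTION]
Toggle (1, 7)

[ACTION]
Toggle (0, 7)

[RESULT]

      0▼23456789    
  Bass·█···█·███    
  Clap·██··███··    
 HiHat█·█·█·█·█·    
   Tom·····█····    
                    
                    
                    
                    
                    


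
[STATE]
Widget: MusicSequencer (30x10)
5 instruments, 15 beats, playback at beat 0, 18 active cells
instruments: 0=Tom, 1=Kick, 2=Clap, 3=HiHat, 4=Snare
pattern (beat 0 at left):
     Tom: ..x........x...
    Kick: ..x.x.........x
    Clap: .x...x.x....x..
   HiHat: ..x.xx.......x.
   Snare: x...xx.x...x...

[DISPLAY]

      ▼12345678901234         
   Tom··█········█···         
  Kick··█·█·········█         
  Clap·█···█·█····█··         
 HiHat··█·██·······█·         
 Snare█···██·█···█···         
                              
                              
                              
                              


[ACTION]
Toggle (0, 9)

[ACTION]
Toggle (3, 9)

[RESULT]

      ▼12345678901234         
   Tom··█······█·█···         
  Kick··█·█·········█         
  Clap·█···█·█····█··         
 HiHat··█·██···█···█·         
 Snare█···██·█···█···         
                              
                              
                              
                              


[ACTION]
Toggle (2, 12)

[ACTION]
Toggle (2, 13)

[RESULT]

      ▼12345678901234         
   Tom··█······█·█···         
  Kick··█·█·········█         
  Clap·█···█·█·····█·         
 HiHat··█·██···█···█·         
 Snare█···██·█···█···         
                              
                              
                              
                              


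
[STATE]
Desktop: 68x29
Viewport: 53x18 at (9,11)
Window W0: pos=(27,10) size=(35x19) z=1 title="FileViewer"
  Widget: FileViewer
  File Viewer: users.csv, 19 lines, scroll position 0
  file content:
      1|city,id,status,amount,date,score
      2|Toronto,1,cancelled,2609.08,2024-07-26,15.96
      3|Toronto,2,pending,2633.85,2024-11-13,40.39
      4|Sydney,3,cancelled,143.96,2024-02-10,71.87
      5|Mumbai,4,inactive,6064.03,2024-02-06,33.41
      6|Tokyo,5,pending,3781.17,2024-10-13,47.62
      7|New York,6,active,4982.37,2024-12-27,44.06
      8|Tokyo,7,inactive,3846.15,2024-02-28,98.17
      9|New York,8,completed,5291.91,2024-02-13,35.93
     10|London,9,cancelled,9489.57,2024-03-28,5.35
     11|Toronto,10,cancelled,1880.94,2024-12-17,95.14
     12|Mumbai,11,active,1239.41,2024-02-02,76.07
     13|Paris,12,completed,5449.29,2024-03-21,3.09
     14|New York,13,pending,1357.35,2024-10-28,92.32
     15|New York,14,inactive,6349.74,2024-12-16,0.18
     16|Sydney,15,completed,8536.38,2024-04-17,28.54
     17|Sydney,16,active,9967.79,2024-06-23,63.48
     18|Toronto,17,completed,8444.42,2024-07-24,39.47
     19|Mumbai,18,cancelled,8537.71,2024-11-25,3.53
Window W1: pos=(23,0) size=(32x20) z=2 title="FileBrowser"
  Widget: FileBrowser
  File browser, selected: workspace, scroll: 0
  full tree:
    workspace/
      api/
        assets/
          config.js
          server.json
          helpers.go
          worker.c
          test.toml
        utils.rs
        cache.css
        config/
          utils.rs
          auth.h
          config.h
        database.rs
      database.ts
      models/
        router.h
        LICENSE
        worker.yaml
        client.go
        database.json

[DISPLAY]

              ┃                              ┃      ┃
              ┃                              ┃──────┨
              ┃                              ┃score▲┃
              ┃                              ┃,2024█┃
              ┃                              ┃024-1░┃
              ┃                              ┃024-0░┃
              ┃                              ┃024-0░┃
              ┃                              ┃4-10-░┃
              ┗━━━━━━━━━━━━━━━━━━━━━━━━━━━━━━┛024-1░┃
                  ┃Tokyo,7,inactive,3846.15,2024-02░┃
                  ┃New York,8,completed,5291.91,202░┃
                  ┃London,9,cancelled,9489.57,2024-░┃
                  ┃Toronto,10,cancelled,1880.94,202░┃
                  ┃Mumbai,11,active,1239.41,2024-02░┃
                  ┃Paris,12,completed,5449.29,2024-░┃
                  ┃New York,13,pending,1357.35,2024░┃
                  ┃New York,14,inactive,6349.74,202▼┃
                  ┗━━━━━━━━━━━━━━━━━━━━━━━━━━━━━━━━━┛


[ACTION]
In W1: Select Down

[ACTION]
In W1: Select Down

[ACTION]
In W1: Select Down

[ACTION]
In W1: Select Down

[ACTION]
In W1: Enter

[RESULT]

              ┃      database.json           ┃      ┃
              ┃                              ┃──────┨
              ┃                              ┃score▲┃
              ┃                              ┃,2024█┃
              ┃                              ┃024-1░┃
              ┃                              ┃024-0░┃
              ┃                              ┃024-0░┃
              ┃                              ┃4-10-░┃
              ┗━━━━━━━━━━━━━━━━━━━━━━━━━━━━━━┛024-1░┃
                  ┃Tokyo,7,inactive,3846.15,2024-02░┃
                  ┃New York,8,completed,5291.91,202░┃
                  ┃London,9,cancelled,9489.57,2024-░┃
                  ┃Toronto,10,cancelled,1880.94,202░┃
                  ┃Mumbai,11,active,1239.41,2024-02░┃
                  ┃Paris,12,completed,5449.29,2024-░┃
                  ┃New York,13,pending,1357.35,2024░┃
                  ┃New York,14,inactive,6349.74,202▼┃
                  ┗━━━━━━━━━━━━━━━━━━━━━━━━━━━━━━━━━┛


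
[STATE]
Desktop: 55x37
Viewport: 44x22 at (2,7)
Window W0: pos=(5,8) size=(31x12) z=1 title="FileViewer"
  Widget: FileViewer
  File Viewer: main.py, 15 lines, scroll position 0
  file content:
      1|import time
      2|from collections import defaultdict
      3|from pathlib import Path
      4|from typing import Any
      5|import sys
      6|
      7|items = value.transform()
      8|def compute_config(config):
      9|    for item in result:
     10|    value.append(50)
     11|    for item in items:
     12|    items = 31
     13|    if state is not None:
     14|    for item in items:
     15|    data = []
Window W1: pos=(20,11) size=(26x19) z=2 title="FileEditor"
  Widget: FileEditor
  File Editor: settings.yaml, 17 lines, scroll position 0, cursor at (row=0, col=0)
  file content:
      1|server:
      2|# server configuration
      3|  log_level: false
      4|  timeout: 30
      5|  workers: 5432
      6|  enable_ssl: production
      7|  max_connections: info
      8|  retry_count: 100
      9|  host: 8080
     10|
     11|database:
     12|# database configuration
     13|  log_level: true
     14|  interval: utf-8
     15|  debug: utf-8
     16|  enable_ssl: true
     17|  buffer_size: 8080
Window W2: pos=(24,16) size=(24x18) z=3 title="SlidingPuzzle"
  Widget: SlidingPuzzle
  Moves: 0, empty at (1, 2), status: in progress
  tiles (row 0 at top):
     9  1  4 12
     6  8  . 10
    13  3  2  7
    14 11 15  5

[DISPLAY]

                                            
   ┏━━━━━━━━━━━━━━━━━━━━━━━━━━━━━┓          
   ┃ FileViewer                  ┃          
   ┠─────────────────────────────┨          
   ┃import time   ┏━━━━━━━━━━━━━━━━━━━━━━━━┓
   ┃from collectio┃ FileEditor             ┃
   ┃from pathlib i┠────────────────────────┨
   ┃from typing im┃█erver:                ▲┃
   ┃import sys    ┃# server configuration █┃
   ┃              ┃  l┏━━━━━━━━━━━━━━━━━━━━━
   ┃items = value.┃  t┃ SlidingPuzzle       
   ┃def compute_co┃  w┠─────────────────────
   ┗━━━━━━━━━━━━━━┃  e┃┌────┬────┬────┬────┐
                  ┃  m┃│  9 │  1 │  4 │ 12 │
                  ┃  r┃├────┼────┼────┼────┤
                  ┃  h┃│  6 │  8 │    │ 10 │
                  ┃   ┃├────┼────┼────┼────┤
                  ┃dat┃│ 13 │  3 │  2 │  7 │
                  ┃# d┃├────┼────┼────┼────┤
                  ┃  l┃│ 14 │ 11 │ 15 │  5 │
                  ┃  i┃└────┴────┴────┴────┘
                  ┃  d┃Moves: 0             


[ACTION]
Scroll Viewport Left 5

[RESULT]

                                            
     ┏━━━━━━━━━━━━━━━━━━━━━━━━━━━━━┓        
     ┃ FileViewer                  ┃        
     ┠─────────────────────────────┨        
     ┃import time   ┏━━━━━━━━━━━━━━━━━━━━━━━
     ┃from collectio┃ FileEditor            
     ┃from pathlib i┠───────────────────────
     ┃from typing im┃█erver:                
     ┃import sys    ┃# server configuration 
     ┃              ┃  l┏━━━━━━━━━━━━━━━━━━━
     ┃items = value.┃  t┃ SlidingPuzzle     
     ┃def compute_co┃  w┠───────────────────
     ┗━━━━━━━━━━━━━━┃  e┃┌────┬────┬────┬───
                    ┃  m┃│  9 │  1 │  4 │ 12
                    ┃  r┃├────┼────┼────┼───
                    ┃  h┃│  6 │  8 │    │ 10
                    ┃   ┃├────┼────┼────┼───
                    ┃dat┃│ 13 │  3 │  2 │  7
                    ┃# d┃├────┼────┼────┼───
                    ┃  l┃│ 14 │ 11 │ 15 │  5
                    ┃  i┃└────┴────┴────┴───
                    ┃  d┃Moves: 0           


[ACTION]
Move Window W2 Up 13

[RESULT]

                        ┃│  9 │  1 │  4 │ 12
     ┏━━━━━━━━━━━━━━━━━━┃├────┼────┼────┼───
     ┃ FileViewer       ┃│  6 │  8 │    │ 10
     ┠──────────────────┃├────┼────┼────┼───
     ┃import time   ┏━━━┃│ 13 │  3 │  2 │  7
     ┃from collectio┃ Fi┃├────┼────┼────┼───
     ┃from pathlib i┠───┃│ 14 │ 11 │ 15 │  5
     ┃from typing im┃█er┃└────┴────┴────┴───
     ┃import sys    ┃# s┃Moves: 0           
     ┃              ┃  l┃                   
     ┃items = value.┃  t┃                   
     ┃def compute_co┃  w┃                   
     ┗━━━━━━━━━━━━━━┃  e┃                   
                    ┃  m┗━━━━━━━━━━━━━━━━━━━
                    ┃  retry_count: 100     
                    ┃  host: 8080           
                    ┃                       
                    ┃database:              
                    ┃# database configuratio
                    ┃  log_level: true      
                    ┃  interval: utf-8      
                    ┃  debug: utf-8         


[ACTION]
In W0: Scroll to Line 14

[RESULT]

                        ┃│  9 │  1 │  4 │ 12
     ┏━━━━━━━━━━━━━━━━━━┃├────┼────┼────┼───
     ┃ FileViewer       ┃│  6 │  8 │    │ 10
     ┠──────────────────┃├────┼────┼────┼───
     ┃def compute_co┏━━━┃│ 13 │  3 │  2 │  7
     ┃    for item i┃ Fi┃├────┼────┼────┼───
     ┃    value.appe┠───┃│ 14 │ 11 │ 15 │  5
     ┃    for item i┃█er┃└────┴────┴────┴───
     ┃    items = 31┃# s┃Moves: 0           
     ┃    if state i┃  l┃                   
     ┃    for item i┃  t┃                   
     ┃    data = [] ┃  w┃                   
     ┗━━━━━━━━━━━━━━┃  e┃                   
                    ┃  m┗━━━━━━━━━━━━━━━━━━━
                    ┃  retry_count: 100     
                    ┃  host: 8080           
                    ┃                       
                    ┃database:              
                    ┃# database configuratio
                    ┃  log_level: true      
                    ┃  interval: utf-8      
                    ┃  debug: utf-8         


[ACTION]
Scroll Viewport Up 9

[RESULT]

                                            
                                            
                                            
                        ┏━━━━━━━━━━━━━━━━━━━
                        ┃ SlidingPuzzle     
                        ┠───────────────────
                        ┃┌────┬────┬────┬───
                        ┃│  9 │  1 │  4 │ 12
     ┏━━━━━━━━━━━━━━━━━━┃├────┼────┼────┼───
     ┃ FileViewer       ┃│  6 │  8 │    │ 10
     ┠──────────────────┃├────┼────┼────┼───
     ┃def compute_co┏━━━┃│ 13 │  3 │  2 │  7
     ┃    for item i┃ Fi┃├────┼────┼────┼───
     ┃    value.appe┠───┃│ 14 │ 11 │ 15 │  5
     ┃    for item i┃█er┃└────┴────┴────┴───
     ┃    items = 31┃# s┃Moves: 0           
     ┃    if state i┃  l┃                   
     ┃    for item i┃  t┃                   
     ┃    data = [] ┃  w┃                   
     ┗━━━━━━━━━━━━━━┃  e┃                   
                    ┃  m┗━━━━━━━━━━━━━━━━━━━
                    ┃  retry_count: 100     
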